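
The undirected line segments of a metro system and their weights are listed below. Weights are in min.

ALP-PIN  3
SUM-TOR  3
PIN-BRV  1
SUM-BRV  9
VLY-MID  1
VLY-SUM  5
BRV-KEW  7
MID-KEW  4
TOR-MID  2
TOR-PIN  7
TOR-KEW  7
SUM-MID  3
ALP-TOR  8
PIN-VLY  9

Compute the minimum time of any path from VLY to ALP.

Settle nodes by increasing distance from VLY:
VLY: 0
MID: 1  (via VLY)
TOR: 3  (via MID)
SUM: 4  (via MID)
KEW: 5  (via MID)
PIN: 9  (via VLY)
BRV: 10  (via PIN)
ALP: 11  (via TOR)
Shortest route: VLY–MID–TOR–ALP = 11 min.

11 min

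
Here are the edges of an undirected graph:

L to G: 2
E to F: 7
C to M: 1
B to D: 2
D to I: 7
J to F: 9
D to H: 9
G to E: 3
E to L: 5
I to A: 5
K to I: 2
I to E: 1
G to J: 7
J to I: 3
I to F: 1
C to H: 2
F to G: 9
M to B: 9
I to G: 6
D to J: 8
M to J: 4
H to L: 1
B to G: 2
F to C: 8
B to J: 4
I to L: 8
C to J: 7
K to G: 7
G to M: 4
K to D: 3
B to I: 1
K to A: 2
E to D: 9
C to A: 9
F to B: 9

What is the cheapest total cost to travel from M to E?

Enumerating some paths:
M → G → E: 4+3 = 7
M → G → B → I → E: 4+2+1+1 = 8
M → J → I → E: 4+3+1 = 8
The minimum is 7 via M → G → E.

7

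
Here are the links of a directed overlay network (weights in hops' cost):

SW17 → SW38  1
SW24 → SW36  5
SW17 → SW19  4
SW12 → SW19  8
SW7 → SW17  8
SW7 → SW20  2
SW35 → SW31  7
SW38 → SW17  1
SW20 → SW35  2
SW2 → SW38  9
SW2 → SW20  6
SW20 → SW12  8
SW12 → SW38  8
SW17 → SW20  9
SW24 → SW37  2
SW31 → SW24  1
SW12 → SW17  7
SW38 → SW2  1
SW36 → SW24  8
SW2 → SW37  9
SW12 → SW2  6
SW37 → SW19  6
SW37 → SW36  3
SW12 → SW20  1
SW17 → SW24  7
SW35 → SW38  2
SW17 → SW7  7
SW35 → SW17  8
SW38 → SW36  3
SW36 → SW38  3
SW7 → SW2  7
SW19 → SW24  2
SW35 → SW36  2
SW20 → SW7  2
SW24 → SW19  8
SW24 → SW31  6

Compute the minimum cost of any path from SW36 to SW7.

11 hops' cost

Shortest distances from SW36:
SW36: 0
SW38: 3  (via SW36)
SW17: 4  (via SW38)
SW2: 4  (via SW38)
SW19: 8  (via SW17)
SW24: 8  (via SW36)
SW20: 10  (via SW2)
SW37: 10  (via SW24)
SW7: 11  (via SW17)
Shortest route: SW36–SW38–SW17–SW7 = 11 hops' cost.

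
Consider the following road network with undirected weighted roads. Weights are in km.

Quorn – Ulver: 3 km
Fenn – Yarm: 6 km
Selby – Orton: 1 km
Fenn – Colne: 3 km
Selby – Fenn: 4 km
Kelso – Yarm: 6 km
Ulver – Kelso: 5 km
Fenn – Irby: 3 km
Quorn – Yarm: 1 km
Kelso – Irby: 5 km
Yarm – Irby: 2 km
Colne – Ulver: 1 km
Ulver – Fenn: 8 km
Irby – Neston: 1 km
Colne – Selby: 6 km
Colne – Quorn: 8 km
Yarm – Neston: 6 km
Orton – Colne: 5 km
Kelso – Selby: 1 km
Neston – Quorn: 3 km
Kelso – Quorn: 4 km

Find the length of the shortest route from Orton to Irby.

7 km

Candidate routes:
Orton - Selby - Kelso - Quorn - Neston - Irby: 1+1+4+3+1 = 10
Orton - Selby - Kelso - Quorn - Yarm - Irby: 1+1+4+1+2 = 9
Orton - Selby - Kelso - Irby: 1+1+5 = 7
Orton - Selby - Fenn - Irby: 1+4+3 = 8
Cheapest is Orton - Selby - Kelso - Irby at 7 km.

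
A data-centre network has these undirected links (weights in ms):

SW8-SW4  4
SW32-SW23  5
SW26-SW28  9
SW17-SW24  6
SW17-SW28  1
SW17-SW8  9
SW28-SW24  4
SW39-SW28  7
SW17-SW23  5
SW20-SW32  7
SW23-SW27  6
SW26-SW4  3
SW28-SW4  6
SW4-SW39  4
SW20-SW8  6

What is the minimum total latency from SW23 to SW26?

Shortest distances from SW23:
SW23: 0
SW17: 5  (via SW23)
SW32: 5  (via SW23)
SW28: 6  (via SW17)
SW27: 6  (via SW23)
SW24: 10  (via SW28)
SW20: 12  (via SW32)
SW4: 12  (via SW28)
SW39: 13  (via SW28)
SW8: 14  (via SW17)
SW26: 15  (via SW28)
Shortest route: SW23 → SW17 → SW28 → SW26 = 15 ms.

15 ms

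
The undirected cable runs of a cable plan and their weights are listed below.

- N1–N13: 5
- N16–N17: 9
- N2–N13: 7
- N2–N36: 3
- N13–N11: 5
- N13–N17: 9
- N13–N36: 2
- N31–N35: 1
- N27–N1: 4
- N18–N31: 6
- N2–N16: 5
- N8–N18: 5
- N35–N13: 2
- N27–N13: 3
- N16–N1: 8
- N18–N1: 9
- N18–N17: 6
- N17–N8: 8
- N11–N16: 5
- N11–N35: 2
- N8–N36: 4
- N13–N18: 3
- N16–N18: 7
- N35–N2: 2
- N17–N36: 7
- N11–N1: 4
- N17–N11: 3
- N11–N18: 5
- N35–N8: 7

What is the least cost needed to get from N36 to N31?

Candidate routes:
N36 - N13 - N35 - N31: 2+2+1 = 5
N36 - N2 - N35 - N31: 3+2+1 = 6
The minimum is 5 via N36 - N13 - N35 - N31.

5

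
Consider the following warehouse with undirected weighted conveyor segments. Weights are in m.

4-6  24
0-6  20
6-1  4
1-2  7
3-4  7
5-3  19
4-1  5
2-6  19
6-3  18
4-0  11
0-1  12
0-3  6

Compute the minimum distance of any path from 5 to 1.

31 m

Compare a few routes:
5 → 3 → 0 → 1: 19+6+12 = 37
5 → 3 → 6 → 1: 19+18+4 = 41
5 → 3 → 4 → 1: 19+7+5 = 31
5 → 3 → 0 → 4 → 1: 19+6+11+5 = 41
The minimum is 31 m via 5 → 3 → 4 → 1.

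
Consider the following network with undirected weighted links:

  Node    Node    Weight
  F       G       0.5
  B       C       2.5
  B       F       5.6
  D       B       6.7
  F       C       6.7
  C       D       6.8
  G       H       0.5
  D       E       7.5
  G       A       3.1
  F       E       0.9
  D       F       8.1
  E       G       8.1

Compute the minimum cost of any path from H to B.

Candidate routes:
H–G–F–C–B: 0.5+0.5+6.7+2.5 = 10.2
H–G–F–B: 0.5+0.5+5.6 = 6.6
Cheapest is H–G–F–B at 6.6.

6.6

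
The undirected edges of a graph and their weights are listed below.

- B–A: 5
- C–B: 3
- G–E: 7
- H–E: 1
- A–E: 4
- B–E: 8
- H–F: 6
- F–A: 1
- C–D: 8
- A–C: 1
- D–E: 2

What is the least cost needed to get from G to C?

Running Dijkstra from G:
G: 0
E: 7  (via G)
H: 8  (via E)
D: 9  (via E)
A: 11  (via E)
C: 12  (via A)
Shortest route: G → E → A → C = 12.

12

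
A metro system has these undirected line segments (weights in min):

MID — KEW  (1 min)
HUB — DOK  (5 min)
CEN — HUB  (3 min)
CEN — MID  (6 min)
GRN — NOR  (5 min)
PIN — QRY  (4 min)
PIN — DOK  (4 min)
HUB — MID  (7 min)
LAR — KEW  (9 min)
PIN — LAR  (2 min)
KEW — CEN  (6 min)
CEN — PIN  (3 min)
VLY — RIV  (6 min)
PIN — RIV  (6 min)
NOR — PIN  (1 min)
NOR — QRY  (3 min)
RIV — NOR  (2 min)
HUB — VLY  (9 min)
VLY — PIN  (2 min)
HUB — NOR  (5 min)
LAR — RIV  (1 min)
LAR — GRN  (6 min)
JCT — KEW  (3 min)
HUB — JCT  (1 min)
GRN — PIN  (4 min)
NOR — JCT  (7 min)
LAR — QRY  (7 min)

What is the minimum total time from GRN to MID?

Candidate routes:
GRN → PIN → CEN → MID: 4+3+6 = 13
GRN → PIN → CEN → KEW → MID: 4+3+6+1 = 14
Cheapest is GRN → PIN → CEN → MID at 13 min.

13 min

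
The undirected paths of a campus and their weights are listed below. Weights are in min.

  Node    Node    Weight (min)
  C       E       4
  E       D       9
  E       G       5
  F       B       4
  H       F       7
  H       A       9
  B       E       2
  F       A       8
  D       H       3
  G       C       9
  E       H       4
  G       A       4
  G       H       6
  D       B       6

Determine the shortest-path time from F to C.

Shortest distances from F:
F: 0
B: 4  (via F)
E: 6  (via B)
H: 7  (via F)
A: 8  (via F)
C: 10  (via E)
Shortest route: F–B–E–C = 10 min.

10 min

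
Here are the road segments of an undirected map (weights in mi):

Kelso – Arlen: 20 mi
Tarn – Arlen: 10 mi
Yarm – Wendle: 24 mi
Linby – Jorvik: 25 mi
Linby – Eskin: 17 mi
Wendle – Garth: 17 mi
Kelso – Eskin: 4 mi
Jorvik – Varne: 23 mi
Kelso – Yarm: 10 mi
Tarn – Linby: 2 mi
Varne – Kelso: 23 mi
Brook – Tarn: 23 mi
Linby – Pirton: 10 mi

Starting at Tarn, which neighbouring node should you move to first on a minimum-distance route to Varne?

Linby

Candidate routes:
Tarn → Linby → Jorvik → Varne: 2+25+23 = 50
Tarn → Linby → Eskin → Kelso → Varne: 2+17+4+23 = 46
The minimum is 46 mi via Tarn → Linby → Eskin → Kelso → Varne.
So from Tarn the first move is to Linby.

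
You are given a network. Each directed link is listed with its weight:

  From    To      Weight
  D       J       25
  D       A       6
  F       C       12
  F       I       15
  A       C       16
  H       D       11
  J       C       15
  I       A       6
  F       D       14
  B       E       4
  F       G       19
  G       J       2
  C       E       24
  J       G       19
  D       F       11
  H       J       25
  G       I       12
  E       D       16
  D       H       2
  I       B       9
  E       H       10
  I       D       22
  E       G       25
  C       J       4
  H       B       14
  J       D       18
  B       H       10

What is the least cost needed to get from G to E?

25

Candidate routes:
G → J → D → H → B → E: 2+18+2+14+4 = 40
G → I → B → E: 12+9+4 = 25
G → J → C → E: 2+15+24 = 41
Cheapest is G → I → B → E at 25.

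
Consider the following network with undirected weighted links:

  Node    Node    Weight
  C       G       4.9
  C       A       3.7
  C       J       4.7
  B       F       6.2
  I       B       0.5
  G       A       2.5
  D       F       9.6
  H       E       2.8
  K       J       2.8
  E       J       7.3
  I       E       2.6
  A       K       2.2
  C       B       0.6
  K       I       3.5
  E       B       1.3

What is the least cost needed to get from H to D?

19.9

Running Dijkstra from H:
H: 0
E: 2.8  (via H)
B: 4.1  (via E)
I: 4.6  (via B)
C: 4.7  (via B)
K: 8.1  (via I)
A: 8.4  (via C)
J: 9.4  (via C)
G: 9.6  (via C)
F: 10.3  (via B)
D: 19.9  (via F)
Shortest route: H–E–B–F–D = 19.9.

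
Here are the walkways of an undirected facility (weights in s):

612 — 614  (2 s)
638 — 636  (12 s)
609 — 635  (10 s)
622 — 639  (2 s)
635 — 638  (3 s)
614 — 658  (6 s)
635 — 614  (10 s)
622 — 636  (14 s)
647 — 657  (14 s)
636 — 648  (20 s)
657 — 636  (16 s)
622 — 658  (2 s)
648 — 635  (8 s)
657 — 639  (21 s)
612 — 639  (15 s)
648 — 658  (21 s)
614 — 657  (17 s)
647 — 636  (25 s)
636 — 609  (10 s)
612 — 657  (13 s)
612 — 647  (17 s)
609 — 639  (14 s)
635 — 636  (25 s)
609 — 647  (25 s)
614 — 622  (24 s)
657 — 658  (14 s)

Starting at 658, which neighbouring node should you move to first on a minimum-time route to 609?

Enumerating some paths:
658 - 622 - 636 - 609: 2+14+10 = 26
658 - 622 - 639 - 609: 2+2+14 = 18
Cheapest is 658 - 622 - 639 - 609 at 18 s.
So from 658 the first move is to 622.

622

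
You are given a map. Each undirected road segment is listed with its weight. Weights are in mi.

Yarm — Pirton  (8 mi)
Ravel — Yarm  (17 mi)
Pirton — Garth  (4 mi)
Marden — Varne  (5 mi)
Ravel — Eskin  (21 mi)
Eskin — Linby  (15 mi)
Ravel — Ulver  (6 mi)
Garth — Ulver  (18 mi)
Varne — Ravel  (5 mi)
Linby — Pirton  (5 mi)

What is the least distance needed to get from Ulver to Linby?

Shortest distances from Ulver:
Ulver: 0
Ravel: 6  (via Ulver)
Varne: 11  (via Ravel)
Marden: 16  (via Varne)
Garth: 18  (via Ulver)
Pirton: 22  (via Garth)
Yarm: 23  (via Ravel)
Linby: 27  (via Pirton)
Shortest route: Ulver–Garth–Pirton–Linby = 27 mi.

27 mi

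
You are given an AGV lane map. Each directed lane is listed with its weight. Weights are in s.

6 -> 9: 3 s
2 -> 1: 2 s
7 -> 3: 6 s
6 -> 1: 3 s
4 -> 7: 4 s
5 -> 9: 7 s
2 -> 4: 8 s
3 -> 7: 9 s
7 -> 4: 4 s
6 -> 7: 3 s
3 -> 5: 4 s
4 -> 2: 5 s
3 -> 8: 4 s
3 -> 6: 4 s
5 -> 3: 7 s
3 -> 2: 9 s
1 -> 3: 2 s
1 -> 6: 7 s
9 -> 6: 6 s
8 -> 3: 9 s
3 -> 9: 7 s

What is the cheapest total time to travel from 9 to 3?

11 s

Shortest distances from 9:
9: 0
6: 6  (via 9)
1: 9  (via 6)
7: 9  (via 6)
3: 11  (via 1)
Shortest route: 9–6–1–3 = 11 s.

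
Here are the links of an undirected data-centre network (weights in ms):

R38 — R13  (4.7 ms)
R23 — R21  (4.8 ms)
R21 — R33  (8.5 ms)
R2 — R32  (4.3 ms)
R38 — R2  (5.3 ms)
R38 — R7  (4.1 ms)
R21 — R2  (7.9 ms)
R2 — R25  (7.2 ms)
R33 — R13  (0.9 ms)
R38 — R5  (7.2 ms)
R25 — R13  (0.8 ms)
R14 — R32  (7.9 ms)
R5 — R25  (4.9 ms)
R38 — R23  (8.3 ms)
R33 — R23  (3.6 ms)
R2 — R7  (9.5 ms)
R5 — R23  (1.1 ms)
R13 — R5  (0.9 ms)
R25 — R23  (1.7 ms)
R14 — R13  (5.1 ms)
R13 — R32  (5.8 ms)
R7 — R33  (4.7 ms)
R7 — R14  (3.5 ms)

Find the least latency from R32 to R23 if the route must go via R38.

16.3 ms

Shortest R32→R38: R32–R2–R38 = 9.6
Best R38 to R23: R38–R13–R5–R23 costing 6.7
Total via R38: 9.6 + 6.7 = 16.3 ms.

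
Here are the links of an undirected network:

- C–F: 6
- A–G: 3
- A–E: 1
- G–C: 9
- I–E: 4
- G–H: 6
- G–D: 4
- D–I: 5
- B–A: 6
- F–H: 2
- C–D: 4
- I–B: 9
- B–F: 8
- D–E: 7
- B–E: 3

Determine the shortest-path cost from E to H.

Running Dijkstra from E:
E: 0
A: 1  (via E)
B: 3  (via E)
G: 4  (via A)
I: 4  (via E)
D: 7  (via E)
H: 10  (via G)
Shortest route: E → A → G → H = 10.

10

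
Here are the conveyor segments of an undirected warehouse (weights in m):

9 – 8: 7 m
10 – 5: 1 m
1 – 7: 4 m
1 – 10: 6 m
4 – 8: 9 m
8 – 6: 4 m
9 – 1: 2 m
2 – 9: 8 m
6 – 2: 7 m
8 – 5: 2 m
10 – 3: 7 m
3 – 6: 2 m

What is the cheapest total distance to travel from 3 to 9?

Running Dijkstra from 3:
3: 0
6: 2  (via 3)
8: 6  (via 6)
10: 7  (via 3)
5: 8  (via 8)
2: 9  (via 6)
1: 13  (via 10)
9: 13  (via 8)
Shortest route: 3–6–8–9 = 13 m.

13 m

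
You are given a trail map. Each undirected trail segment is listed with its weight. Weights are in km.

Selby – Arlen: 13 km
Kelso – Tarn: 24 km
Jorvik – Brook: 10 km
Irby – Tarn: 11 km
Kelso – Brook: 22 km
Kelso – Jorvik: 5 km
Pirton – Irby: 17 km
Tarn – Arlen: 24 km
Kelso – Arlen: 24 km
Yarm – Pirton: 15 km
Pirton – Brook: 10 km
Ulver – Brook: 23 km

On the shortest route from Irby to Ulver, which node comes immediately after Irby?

Pirton

Candidate routes:
Irby–Tarn–Kelso–Jorvik–Brook–Ulver: 11+24+5+10+23 = 73
Irby–Pirton–Brook–Ulver: 17+10+23 = 50
Irby–Tarn–Kelso–Brook–Ulver: 11+24+22+23 = 80
The minimum is 50 km via Irby–Pirton–Brook–Ulver.
So from Irby the first move is to Pirton.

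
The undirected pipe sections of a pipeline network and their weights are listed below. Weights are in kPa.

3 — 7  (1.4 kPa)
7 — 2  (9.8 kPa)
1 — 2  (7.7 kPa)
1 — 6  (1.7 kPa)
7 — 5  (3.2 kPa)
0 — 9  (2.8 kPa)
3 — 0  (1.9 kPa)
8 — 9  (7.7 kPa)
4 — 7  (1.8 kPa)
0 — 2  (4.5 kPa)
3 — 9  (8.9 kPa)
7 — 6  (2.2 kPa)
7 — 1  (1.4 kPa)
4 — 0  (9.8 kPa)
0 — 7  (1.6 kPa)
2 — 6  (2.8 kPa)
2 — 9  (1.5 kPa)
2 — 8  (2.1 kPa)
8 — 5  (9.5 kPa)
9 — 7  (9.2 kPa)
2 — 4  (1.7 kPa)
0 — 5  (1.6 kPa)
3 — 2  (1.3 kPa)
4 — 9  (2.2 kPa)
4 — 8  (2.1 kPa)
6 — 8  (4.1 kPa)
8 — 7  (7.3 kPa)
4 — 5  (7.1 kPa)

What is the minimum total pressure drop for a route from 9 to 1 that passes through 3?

Shortest 9→3: 9–2–3 = 2.8
Shortest 3→1: 3–7–1 = 2.8
Total via 3: 2.8 + 2.8 = 5.6 kPa.

5.6 kPa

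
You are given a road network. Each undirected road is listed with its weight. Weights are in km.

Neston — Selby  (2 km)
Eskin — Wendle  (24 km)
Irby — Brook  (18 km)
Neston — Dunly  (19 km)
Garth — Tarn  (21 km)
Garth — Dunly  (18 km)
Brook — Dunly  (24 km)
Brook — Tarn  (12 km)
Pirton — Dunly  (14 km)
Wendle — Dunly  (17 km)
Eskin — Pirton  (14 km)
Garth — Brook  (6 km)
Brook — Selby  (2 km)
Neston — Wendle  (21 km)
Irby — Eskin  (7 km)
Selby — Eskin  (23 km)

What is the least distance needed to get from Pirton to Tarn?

Running Dijkstra from Pirton:
Pirton: 0
Dunly: 14  (via Pirton)
Eskin: 14  (via Pirton)
Irby: 21  (via Eskin)
Wendle: 31  (via Dunly)
Garth: 32  (via Dunly)
Neston: 33  (via Dunly)
Selby: 35  (via Neston)
Brook: 37  (via Selby)
Tarn: 49  (via Brook)
Shortest route: Pirton → Dunly → Neston → Selby → Brook → Tarn = 49 km.

49 km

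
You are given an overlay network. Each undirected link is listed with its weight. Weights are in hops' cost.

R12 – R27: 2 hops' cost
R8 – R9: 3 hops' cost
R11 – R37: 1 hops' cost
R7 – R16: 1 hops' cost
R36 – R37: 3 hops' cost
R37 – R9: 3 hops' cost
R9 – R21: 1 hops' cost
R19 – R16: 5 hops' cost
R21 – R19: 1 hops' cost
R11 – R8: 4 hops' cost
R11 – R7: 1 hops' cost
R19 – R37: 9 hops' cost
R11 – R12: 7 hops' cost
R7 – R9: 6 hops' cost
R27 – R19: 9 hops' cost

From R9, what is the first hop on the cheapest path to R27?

R21

Enumerating some paths:
R9 → R21 → R19 → R27: 1+1+9 = 11
R9 → R37 → R11 → R12 → R27: 3+1+7+2 = 13
The minimum is 11 hops' cost via R9 → R21 → R19 → R27.
So from R9 the first move is to R21.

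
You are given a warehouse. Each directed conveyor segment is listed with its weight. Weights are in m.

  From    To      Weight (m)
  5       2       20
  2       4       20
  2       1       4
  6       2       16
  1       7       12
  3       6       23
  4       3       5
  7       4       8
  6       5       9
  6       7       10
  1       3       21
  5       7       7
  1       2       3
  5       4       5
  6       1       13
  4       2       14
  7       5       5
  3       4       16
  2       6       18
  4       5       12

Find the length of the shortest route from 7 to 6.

36 m

Candidate routes:
7 → 4 → 3 → 6: 8+5+23 = 36
7 → 4 → 2 → 6: 8+14+18 = 40
7 → 5 → 4 → 3 → 6: 5+5+5+23 = 38
The minimum is 36 m via 7 → 4 → 3 → 6.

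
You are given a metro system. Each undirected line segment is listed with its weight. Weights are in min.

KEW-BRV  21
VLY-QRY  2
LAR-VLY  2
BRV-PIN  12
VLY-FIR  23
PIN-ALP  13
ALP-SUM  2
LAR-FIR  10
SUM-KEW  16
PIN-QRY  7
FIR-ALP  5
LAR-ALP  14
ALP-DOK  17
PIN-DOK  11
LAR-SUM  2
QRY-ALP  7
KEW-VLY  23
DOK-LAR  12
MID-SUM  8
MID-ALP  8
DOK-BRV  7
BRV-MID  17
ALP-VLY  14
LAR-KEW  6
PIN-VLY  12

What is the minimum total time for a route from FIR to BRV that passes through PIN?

Shortest FIR→PIN: FIR → ALP → PIN = 18
Shortest PIN→BRV: PIN → BRV = 12
Total via PIN: 18 + 12 = 30 min.

30 min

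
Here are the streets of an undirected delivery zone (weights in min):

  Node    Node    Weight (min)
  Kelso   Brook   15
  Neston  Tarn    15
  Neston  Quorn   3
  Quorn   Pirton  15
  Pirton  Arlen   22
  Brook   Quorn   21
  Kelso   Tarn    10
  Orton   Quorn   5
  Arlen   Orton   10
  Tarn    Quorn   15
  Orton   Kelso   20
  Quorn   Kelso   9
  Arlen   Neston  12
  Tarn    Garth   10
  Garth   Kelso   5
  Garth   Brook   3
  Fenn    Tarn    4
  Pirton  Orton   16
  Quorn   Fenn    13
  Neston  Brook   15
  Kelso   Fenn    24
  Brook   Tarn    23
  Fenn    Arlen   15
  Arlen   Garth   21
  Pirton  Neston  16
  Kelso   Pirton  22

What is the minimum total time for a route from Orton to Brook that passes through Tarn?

Shortest Orton→Tarn: Orton–Quorn–Tarn = 20
Best Tarn to Brook: Tarn–Garth–Brook costing 13
Total via Tarn: 20 + 13 = 33 min.

33 min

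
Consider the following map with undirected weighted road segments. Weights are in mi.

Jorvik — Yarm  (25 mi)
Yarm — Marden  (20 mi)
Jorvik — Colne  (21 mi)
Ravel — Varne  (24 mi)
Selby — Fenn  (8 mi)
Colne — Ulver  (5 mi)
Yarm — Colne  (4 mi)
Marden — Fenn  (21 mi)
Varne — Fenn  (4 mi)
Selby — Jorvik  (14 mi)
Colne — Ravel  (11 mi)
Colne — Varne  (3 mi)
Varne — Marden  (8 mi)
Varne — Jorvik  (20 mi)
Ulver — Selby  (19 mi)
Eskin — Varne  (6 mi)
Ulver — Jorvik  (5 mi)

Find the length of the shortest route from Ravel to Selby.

26 mi

Compare a few routes:
Ravel - Colne - Ulver - Selby: 11+5+19 = 35
Ravel - Colne - Ulver - Jorvik - Selby: 11+5+5+14 = 35
Ravel - Colne - Varne - Fenn - Selby: 11+3+4+8 = 26
Ravel - Varne - Fenn - Selby: 24+4+8 = 36
Cheapest is Ravel - Colne - Varne - Fenn - Selby at 26 mi.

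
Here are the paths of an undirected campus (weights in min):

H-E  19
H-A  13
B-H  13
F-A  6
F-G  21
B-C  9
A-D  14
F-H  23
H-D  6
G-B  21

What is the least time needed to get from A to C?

35 min

Enumerating some paths:
A - H - B - C: 13+13+9 = 35
A - F - H - B - C: 6+23+13+9 = 51
A - D - H - B - C: 14+6+13+9 = 42
The minimum is 35 min via A - H - B - C.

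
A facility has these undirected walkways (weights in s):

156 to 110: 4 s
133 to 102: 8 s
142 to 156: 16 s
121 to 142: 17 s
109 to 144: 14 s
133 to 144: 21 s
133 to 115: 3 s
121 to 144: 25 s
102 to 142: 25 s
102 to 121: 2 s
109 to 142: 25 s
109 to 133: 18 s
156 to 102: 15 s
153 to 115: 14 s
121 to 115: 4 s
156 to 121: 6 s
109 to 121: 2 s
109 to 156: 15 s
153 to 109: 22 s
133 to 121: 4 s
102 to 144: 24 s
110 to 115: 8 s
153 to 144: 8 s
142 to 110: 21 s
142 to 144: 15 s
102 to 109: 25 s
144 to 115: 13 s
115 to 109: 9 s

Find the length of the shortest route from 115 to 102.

6 s

Settle nodes by increasing distance from 115:
115: 0
133: 3  (via 115)
121: 4  (via 115)
102: 6  (via 121)
Shortest route: 115 → 121 → 102 = 6 s.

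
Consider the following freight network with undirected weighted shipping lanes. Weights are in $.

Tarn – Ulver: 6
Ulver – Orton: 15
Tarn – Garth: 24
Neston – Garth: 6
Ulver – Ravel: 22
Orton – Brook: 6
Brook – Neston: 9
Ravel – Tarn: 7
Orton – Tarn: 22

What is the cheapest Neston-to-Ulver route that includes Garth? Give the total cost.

$36

Shortest Neston→Garth: Neston → Garth = 6
Best Garth to Ulver: Garth → Tarn → Ulver costing 30
Total via Garth: 6 + 30 = $36.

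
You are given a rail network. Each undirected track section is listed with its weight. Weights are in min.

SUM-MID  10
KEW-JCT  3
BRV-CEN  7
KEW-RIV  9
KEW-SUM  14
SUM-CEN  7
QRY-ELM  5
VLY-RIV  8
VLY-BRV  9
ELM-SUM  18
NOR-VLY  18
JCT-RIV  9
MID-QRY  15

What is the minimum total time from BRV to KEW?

26 min

Candidate routes:
BRV–CEN–SUM–KEW: 7+7+14 = 28
BRV–VLY–RIV–KEW: 9+8+9 = 26
The minimum is 26 min via BRV–VLY–RIV–KEW.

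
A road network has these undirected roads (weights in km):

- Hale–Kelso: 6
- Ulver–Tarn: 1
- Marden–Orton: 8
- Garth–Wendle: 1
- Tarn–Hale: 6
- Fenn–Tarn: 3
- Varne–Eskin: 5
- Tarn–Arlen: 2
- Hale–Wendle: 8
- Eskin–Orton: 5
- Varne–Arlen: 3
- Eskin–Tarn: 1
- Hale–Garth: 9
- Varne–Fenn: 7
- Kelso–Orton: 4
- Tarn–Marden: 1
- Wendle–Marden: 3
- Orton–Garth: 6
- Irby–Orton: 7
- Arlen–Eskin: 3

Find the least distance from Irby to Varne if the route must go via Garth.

23 km

Best Irby to Garth: Irby–Orton–Garth costing 13
Shortest Garth→Varne: Garth–Wendle–Marden–Tarn–Arlen–Varne = 10
Total via Garth: 13 + 10 = 23 km.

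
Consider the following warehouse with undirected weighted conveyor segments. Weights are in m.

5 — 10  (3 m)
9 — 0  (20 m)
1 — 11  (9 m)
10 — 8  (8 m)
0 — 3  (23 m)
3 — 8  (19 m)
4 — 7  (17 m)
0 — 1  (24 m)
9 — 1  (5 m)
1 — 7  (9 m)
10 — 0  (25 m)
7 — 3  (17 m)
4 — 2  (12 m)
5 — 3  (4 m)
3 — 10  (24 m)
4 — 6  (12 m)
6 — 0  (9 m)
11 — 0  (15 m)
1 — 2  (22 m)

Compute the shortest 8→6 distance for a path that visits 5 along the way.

47 m

Shortest 8→5: 8 → 10 → 5 = 11
Best 5 to 6: 5 → 3 → 0 → 6 costing 36
Total via 5: 11 + 36 = 47 m.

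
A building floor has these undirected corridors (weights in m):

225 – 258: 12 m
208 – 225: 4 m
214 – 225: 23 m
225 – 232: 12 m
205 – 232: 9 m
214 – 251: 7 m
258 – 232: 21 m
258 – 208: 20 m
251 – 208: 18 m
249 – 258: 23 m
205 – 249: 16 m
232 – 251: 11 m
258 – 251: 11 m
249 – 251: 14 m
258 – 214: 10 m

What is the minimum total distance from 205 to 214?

27 m

Settle nodes by increasing distance from 205:
205: 0
232: 9  (via 205)
249: 16  (via 205)
251: 20  (via 232)
225: 21  (via 232)
208: 25  (via 225)
214: 27  (via 251)
Shortest route: 205–232–251–214 = 27 m.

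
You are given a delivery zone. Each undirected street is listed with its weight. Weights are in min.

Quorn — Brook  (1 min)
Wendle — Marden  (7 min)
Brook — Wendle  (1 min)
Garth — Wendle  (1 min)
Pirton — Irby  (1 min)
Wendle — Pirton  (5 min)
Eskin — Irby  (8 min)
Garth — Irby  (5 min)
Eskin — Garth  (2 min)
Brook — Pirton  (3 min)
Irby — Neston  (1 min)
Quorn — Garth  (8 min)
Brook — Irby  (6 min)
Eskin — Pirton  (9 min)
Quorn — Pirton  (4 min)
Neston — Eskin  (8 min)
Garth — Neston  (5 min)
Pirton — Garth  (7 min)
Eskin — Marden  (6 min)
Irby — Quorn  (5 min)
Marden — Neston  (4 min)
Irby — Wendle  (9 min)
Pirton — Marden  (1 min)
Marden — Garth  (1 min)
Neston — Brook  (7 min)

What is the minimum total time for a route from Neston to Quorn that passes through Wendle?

7 min

Shortest Neston→Wendle: Neston → Irby → Pirton → Marden → Garth → Wendle = 5
Shortest Wendle→Quorn: Wendle → Brook → Quorn = 2
Total via Wendle: 5 + 2 = 7 min.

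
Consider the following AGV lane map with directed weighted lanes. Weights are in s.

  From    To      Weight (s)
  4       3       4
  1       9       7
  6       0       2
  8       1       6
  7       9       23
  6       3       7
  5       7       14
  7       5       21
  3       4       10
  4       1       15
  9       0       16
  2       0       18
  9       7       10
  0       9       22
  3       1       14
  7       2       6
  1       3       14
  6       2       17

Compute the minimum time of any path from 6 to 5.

55 s

Running Dijkstra from 6:
6: 0
0: 2  (via 6)
3: 7  (via 6)
2: 17  (via 6)
4: 17  (via 3)
1: 21  (via 3)
9: 24  (via 0)
7: 34  (via 9)
5: 55  (via 7)
Shortest route: 6–0–9–7–5 = 55 s.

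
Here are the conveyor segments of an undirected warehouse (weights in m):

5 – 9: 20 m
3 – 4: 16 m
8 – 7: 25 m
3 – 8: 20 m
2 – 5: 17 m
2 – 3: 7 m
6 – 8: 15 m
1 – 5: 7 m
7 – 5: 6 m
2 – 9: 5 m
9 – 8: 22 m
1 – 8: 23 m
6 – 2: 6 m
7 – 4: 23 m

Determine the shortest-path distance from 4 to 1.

36 m

Shortest distances from 4:
4: 0
3: 16  (via 4)
2: 23  (via 3)
7: 23  (via 4)
9: 28  (via 2)
5: 29  (via 7)
6: 29  (via 2)
1: 36  (via 5)
Shortest route: 4 → 7 → 5 → 1 = 36 m.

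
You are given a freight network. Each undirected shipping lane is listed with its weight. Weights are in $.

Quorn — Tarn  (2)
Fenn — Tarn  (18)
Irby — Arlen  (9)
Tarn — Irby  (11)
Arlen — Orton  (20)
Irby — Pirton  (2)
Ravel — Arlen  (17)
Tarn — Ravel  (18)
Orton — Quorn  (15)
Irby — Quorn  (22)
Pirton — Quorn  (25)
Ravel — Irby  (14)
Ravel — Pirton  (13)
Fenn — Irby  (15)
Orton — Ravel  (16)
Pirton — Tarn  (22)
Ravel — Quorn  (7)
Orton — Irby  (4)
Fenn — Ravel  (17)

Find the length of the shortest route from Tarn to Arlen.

$20

Enumerating some paths:
Tarn–Quorn–Ravel–Irby–Arlen: 2+7+14+9 = 32
Tarn–Quorn–Orton–Irby–Arlen: 2+15+4+9 = 30
Tarn–Irby–Arlen: 11+9 = 20
Tarn–Quorn–Ravel–Arlen: 2+7+17 = 26
Cheapest is Tarn–Irby–Arlen at $20.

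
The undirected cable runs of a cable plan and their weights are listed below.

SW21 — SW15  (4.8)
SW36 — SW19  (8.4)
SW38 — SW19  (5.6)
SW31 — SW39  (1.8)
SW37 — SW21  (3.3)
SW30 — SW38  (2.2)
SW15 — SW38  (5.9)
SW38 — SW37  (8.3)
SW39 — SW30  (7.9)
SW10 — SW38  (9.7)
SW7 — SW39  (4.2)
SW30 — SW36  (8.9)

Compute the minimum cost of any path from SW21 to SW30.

12.9

Compare a few routes:
SW21–SW37–SW38–SW30: 3.3+8.3+2.2 = 13.8
SW21–SW15–SW38–SW30: 4.8+5.9+2.2 = 12.9
The minimum is 12.9 via SW21–SW15–SW38–SW30.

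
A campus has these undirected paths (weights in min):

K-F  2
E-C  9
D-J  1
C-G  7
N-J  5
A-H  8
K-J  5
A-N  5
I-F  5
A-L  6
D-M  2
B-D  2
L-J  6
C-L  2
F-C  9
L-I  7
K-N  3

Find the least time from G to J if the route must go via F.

23 min

Shortest G→F: G–C–F = 16
Best F to J: F–K–J costing 7
Total via F: 16 + 7 = 23 min.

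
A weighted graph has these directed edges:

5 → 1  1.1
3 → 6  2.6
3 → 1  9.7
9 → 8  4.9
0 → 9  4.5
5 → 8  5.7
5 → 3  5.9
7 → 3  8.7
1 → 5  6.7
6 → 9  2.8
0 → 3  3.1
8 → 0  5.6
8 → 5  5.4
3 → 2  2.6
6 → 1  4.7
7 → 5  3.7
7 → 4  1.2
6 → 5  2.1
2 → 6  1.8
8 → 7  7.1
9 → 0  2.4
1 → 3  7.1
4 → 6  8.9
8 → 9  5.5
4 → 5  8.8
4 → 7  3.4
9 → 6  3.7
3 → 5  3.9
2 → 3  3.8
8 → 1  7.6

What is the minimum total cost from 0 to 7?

Compare a few routes:
0 - 9 - 8 - 7: 4.5+4.9+7.1 = 16.5
0 - 3 - 6 - 9 - 8 - 7: 3.1+2.6+2.8+4.9+7.1 = 20.5
0 - 3 - 5 - 8 - 7: 3.1+3.9+5.7+7.1 = 19.8
The minimum is 16.5 via 0 - 9 - 8 - 7.

16.5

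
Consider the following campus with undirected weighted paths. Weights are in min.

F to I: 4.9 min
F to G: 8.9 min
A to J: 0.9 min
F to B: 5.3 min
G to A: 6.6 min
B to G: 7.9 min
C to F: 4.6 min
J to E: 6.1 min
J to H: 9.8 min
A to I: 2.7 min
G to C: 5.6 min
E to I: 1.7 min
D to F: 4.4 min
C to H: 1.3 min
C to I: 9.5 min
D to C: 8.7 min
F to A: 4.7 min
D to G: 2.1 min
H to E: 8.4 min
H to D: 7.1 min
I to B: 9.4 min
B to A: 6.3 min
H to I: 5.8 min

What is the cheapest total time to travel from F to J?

5.6 min

Candidate routes:
F - A - J: 4.7+0.9 = 5.6
F - I - A - J: 4.9+2.7+0.9 = 8.5
The minimum is 5.6 min via F - A - J.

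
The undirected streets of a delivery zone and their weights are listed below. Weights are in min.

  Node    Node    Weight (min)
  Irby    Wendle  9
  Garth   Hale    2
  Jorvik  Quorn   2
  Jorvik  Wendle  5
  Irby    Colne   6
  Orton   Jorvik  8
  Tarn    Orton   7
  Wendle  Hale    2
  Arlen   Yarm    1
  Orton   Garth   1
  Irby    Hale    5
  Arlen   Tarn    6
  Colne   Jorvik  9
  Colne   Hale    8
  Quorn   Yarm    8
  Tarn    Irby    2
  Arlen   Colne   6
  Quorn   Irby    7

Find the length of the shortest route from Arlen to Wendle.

15 min

Enumerating some paths:
Arlen - Tarn - Irby - Hale - Wendle: 6+2+5+2 = 15
Arlen - Colne - Hale - Wendle: 6+8+2 = 16
Arlen - Yarm - Quorn - Jorvik - Wendle: 1+8+2+5 = 16
The minimum is 15 min via Arlen - Tarn - Irby - Hale - Wendle.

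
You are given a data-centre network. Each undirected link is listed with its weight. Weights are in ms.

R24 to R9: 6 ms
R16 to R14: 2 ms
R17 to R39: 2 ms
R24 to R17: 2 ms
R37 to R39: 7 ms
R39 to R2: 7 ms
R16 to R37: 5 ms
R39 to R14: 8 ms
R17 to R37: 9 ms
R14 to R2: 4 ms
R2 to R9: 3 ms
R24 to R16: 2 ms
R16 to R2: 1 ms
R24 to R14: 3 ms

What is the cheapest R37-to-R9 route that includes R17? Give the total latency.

Best R37 to R17: R37 → R17 costing 9
Shortest R17→R9: R17 → R24 → R9 = 8
Total via R17: 9 + 8 = 17 ms.

17 ms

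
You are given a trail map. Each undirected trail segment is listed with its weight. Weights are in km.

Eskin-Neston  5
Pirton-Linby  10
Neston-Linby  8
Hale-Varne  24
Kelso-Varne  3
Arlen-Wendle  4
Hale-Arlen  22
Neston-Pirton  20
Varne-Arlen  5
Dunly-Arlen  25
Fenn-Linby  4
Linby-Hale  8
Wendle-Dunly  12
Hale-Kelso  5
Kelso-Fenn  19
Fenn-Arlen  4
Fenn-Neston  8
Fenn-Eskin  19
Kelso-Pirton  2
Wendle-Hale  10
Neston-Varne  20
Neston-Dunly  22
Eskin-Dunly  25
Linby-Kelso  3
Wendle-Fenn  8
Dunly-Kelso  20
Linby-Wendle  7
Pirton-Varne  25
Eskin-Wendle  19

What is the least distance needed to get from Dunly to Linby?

19 km

Enumerating some paths:
Dunly → Wendle → Fenn → Linby: 12+8+4 = 24
Dunly → Wendle → Linby: 12+7 = 19
Dunly → Kelso → Linby: 20+3 = 23
Cheapest is Dunly → Wendle → Linby at 19 km.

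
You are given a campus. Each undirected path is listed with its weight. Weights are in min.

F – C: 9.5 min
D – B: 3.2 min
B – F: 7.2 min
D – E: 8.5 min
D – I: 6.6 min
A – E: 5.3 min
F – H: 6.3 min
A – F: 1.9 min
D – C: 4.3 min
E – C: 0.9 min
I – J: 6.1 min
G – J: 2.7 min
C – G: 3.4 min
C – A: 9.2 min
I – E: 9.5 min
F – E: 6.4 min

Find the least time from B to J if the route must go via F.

20.6 min

Best B to F: B → F costing 7.2
Best F to J: F → E → C → G → J costing 13.4
Total via F: 7.2 + 13.4 = 20.6 min.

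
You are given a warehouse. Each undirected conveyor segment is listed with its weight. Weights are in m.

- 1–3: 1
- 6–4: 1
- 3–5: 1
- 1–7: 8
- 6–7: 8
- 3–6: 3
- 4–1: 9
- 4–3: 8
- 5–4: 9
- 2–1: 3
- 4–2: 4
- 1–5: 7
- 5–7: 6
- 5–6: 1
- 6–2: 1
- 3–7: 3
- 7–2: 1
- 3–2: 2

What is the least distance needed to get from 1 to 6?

3 m

Enumerating some paths:
1 - 3 - 6: 1+3 = 4
1 - 3 - 5 - 6: 1+1+1 = 3
1 - 3 - 2 - 6: 1+2+1 = 4
Cheapest is 1 - 3 - 5 - 6 at 3 m.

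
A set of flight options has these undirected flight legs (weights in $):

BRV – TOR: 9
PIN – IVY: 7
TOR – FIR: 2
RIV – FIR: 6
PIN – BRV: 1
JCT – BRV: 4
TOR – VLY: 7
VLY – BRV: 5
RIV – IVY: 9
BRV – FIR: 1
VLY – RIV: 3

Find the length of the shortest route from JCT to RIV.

$11

Enumerating some paths:
JCT → BRV → FIR → RIV: 4+1+6 = 11
JCT → BRV → VLY → RIV: 4+5+3 = 12
The minimum is $11 via JCT → BRV → FIR → RIV.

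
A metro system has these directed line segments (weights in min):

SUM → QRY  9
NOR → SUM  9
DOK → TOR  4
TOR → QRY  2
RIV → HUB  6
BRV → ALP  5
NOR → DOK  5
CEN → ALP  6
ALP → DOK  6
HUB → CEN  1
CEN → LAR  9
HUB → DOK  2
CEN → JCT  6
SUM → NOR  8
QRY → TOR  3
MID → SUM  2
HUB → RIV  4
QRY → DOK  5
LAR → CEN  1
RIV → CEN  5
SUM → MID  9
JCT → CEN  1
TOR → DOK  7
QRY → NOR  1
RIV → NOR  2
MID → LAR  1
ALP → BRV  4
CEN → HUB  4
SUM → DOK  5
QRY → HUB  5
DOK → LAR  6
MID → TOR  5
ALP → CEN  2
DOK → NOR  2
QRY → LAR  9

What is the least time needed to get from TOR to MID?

Settle nodes by increasing distance from TOR:
TOR: 0
QRY: 2  (via TOR)
NOR: 3  (via QRY)
HUB: 7  (via QRY)
DOK: 7  (via TOR)
CEN: 8  (via HUB)
RIV: 11  (via HUB)
LAR: 11  (via QRY)
SUM: 12  (via NOR)
ALP: 14  (via CEN)
JCT: 14  (via CEN)
BRV: 18  (via ALP)
MID: 21  (via SUM)
Shortest route: TOR → QRY → NOR → SUM → MID = 21 min.

21 min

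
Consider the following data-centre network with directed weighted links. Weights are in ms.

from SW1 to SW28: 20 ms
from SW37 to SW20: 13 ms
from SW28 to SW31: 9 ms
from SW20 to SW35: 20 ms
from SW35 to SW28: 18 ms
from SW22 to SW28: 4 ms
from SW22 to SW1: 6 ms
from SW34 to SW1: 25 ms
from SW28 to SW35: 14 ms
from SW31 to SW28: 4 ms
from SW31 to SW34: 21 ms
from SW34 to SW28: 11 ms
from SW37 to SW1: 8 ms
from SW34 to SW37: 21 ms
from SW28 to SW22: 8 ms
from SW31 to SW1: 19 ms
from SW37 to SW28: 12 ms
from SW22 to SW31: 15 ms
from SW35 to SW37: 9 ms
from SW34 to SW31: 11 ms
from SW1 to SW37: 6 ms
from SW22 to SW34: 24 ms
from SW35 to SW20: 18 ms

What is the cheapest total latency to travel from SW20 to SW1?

Running Dijkstra from SW20:
SW20: 0
SW35: 20  (via SW20)
SW37: 29  (via SW35)
SW1: 37  (via SW37)
Shortest route: SW20–SW35–SW37–SW1 = 37 ms.

37 ms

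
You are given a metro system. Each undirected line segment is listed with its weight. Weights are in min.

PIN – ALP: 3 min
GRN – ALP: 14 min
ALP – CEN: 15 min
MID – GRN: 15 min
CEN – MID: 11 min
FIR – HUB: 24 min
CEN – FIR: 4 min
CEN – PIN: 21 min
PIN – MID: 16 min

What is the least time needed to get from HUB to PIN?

46 min

Shortest distances from HUB:
HUB: 0
FIR: 24  (via HUB)
CEN: 28  (via FIR)
MID: 39  (via CEN)
ALP: 43  (via CEN)
PIN: 46  (via ALP)
Shortest route: HUB → FIR → CEN → ALP → PIN = 46 min.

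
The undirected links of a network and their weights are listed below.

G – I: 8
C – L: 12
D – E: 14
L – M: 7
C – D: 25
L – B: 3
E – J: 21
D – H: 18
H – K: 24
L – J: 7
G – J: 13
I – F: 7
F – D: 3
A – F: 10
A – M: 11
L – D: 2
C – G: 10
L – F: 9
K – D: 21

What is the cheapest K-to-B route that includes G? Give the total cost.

Shortest K→G: K → D → F → I → G = 39
Best G to B: G → J → L → B costing 23
Total via G: 39 + 23 = 62.

62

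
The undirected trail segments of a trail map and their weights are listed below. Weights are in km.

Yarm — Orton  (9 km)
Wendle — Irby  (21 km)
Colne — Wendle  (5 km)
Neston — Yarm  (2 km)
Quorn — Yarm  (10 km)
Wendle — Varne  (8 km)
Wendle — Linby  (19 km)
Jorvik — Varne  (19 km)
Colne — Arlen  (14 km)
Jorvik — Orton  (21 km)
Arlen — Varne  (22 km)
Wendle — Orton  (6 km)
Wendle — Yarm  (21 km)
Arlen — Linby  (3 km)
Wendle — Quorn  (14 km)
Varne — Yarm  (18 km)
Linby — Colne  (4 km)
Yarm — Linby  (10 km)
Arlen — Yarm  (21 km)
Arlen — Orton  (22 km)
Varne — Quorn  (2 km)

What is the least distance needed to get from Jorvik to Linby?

36 km

Candidate routes:
Jorvik–Orton–Yarm–Linby: 21+9+10 = 40
Jorvik–Varne–Wendle–Colne–Linby: 19+8+5+4 = 36
The minimum is 36 km via Jorvik–Varne–Wendle–Colne–Linby.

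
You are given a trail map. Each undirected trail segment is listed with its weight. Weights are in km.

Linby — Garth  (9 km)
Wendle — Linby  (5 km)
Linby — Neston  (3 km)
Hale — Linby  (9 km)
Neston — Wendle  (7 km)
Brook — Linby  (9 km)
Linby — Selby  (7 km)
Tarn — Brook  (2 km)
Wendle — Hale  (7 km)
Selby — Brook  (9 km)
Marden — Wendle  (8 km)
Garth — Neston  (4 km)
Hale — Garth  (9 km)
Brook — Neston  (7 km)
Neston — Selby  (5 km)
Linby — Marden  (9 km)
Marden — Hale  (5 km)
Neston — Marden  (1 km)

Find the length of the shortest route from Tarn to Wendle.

Shortest distances from Tarn:
Tarn: 0
Brook: 2  (via Tarn)
Neston: 9  (via Brook)
Marden: 10  (via Neston)
Selby: 11  (via Brook)
Linby: 11  (via Brook)
Garth: 13  (via Neston)
Hale: 15  (via Marden)
Wendle: 16  (via Neston)
Shortest route: Tarn–Brook–Neston–Wendle = 16 km.

16 km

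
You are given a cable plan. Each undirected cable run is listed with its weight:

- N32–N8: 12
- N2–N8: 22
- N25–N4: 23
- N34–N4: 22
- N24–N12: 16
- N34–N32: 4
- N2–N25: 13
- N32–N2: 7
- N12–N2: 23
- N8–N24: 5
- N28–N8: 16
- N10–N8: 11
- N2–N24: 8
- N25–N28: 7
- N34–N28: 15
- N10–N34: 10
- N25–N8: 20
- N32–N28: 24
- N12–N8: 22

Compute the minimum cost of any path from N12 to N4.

56

Shortest distances from N12:
N12: 0
N24: 16  (via N12)
N8: 21  (via N24)
N2: 23  (via N12)
N32: 30  (via N2)
N10: 32  (via N8)
N34: 34  (via N32)
N25: 36  (via N2)
N28: 37  (via N8)
N4: 56  (via N34)
Shortest route: N12–N2–N32–N34–N4 = 56.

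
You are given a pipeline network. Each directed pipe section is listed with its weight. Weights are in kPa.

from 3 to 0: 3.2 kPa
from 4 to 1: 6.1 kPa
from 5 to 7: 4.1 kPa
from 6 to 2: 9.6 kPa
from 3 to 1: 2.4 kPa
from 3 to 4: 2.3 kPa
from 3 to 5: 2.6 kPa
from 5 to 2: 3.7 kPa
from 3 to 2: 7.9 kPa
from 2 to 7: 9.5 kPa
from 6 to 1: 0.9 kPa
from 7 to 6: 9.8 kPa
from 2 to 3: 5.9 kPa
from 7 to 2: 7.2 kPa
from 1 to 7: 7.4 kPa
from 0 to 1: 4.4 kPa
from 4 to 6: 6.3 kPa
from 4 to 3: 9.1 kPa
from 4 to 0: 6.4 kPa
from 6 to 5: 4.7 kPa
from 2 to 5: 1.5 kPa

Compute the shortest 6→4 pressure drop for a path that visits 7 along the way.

23.7 kPa

Best 6 to 7: 6–1–7 costing 8.3
Shortest 7→4: 7–2–3–4 = 15.4
Total via 7: 8.3 + 15.4 = 23.7 kPa.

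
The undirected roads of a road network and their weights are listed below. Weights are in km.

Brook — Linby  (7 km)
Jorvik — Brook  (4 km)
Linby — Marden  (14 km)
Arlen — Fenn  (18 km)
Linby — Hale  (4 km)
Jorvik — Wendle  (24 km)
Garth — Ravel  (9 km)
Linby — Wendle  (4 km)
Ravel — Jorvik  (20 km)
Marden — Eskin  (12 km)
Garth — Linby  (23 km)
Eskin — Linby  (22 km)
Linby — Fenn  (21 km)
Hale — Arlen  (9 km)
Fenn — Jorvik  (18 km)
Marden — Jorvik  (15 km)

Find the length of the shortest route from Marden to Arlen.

Enumerating some paths:
Marden - Jorvik - Brook - Linby - Hale - Arlen: 15+4+7+4+9 = 39
Marden - Linby - Hale - Arlen: 14+4+9 = 27
Marden - Jorvik - Fenn - Arlen: 15+18+18 = 51
Marden - Eskin - Linby - Hale - Arlen: 12+22+4+9 = 47
Cheapest is Marden - Linby - Hale - Arlen at 27 km.

27 km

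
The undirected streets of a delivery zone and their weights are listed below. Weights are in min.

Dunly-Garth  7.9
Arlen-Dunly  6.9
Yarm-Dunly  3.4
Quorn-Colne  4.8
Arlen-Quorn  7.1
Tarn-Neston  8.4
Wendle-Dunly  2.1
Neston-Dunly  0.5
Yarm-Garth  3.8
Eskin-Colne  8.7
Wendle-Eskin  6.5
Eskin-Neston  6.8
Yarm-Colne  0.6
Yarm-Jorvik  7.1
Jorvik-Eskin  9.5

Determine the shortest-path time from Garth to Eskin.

Candidate routes:
Garth - Yarm - Colne - Eskin: 3.8+0.6+8.7 = 13.1
Garth - Yarm - Dunly - Neston - Eskin: 3.8+3.4+0.5+6.8 = 14.5
Garth - Dunly - Neston - Eskin: 7.9+0.5+6.8 = 15.2
Cheapest is Garth - Yarm - Colne - Eskin at 13.1 min.

13.1 min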